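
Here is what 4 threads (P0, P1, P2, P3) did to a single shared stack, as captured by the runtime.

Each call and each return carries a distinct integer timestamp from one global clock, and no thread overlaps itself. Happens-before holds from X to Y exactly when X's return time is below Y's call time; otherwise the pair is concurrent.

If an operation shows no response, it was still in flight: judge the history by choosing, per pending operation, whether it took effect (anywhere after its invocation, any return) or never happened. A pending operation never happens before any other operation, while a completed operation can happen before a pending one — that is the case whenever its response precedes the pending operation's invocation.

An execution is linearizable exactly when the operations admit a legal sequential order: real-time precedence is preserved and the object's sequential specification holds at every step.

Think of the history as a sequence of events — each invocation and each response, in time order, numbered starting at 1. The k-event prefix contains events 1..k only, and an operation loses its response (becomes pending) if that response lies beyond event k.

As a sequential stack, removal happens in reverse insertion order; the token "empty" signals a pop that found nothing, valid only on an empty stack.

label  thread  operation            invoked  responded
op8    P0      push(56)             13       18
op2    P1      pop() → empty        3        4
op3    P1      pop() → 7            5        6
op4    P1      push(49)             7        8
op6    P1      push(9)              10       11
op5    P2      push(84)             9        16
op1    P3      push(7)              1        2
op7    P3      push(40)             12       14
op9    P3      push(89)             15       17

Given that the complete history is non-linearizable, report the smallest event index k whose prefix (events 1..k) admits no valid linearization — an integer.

events 1..3 are still linearizable — one witness is op1:
step 1: op1 push(7) — stack <7>
at event 4 (op2's time-4 response) nothing linearizes any more
one such order, op1, op2, breaks at step 2 where op2 pop() → empty is illegal

4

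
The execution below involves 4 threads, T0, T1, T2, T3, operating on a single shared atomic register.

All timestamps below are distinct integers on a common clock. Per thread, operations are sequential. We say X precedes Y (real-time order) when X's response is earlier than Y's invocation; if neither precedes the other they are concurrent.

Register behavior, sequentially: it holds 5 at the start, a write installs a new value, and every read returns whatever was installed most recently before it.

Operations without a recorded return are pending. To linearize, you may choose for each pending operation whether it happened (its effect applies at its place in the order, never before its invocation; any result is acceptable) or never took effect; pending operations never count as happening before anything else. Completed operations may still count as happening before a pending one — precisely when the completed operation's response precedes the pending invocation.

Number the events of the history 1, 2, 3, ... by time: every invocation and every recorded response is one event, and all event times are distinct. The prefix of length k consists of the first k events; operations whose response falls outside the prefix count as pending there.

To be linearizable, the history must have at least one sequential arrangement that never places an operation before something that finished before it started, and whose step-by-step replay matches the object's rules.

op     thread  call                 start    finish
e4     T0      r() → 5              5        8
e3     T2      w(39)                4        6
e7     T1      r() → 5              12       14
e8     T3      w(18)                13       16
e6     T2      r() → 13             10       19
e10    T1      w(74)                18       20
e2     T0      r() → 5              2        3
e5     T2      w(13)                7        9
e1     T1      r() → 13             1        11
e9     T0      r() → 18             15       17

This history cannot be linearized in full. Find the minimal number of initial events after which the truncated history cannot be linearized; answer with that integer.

a valid linearization of events 1..13 exists, for instance e2, e4, e3, e5, e1:
after step 1 (e2 r() → 5): value 5
after step 2 (e4 r() → 5): value 5
after step 3 (e3 w(39)): value 39
after step 4 (e5 w(13)): value 13
after step 5 (e1 r() → 13): value 13
include event 14 — e7 responding at 14 — and every candidate order breaks
including or dropping the 2 pending operations (e6, e8) in any combination fails
sample order e1, e2, e3, e4, e5, e7 (pending dropped) stalls at step 1 — e1 r() → 13 has no legal effect
sample order e1, e2, e3, e5, e4, e7 (pending dropped) stalls at step 1 — e1 r() → 13 has no legal effect

14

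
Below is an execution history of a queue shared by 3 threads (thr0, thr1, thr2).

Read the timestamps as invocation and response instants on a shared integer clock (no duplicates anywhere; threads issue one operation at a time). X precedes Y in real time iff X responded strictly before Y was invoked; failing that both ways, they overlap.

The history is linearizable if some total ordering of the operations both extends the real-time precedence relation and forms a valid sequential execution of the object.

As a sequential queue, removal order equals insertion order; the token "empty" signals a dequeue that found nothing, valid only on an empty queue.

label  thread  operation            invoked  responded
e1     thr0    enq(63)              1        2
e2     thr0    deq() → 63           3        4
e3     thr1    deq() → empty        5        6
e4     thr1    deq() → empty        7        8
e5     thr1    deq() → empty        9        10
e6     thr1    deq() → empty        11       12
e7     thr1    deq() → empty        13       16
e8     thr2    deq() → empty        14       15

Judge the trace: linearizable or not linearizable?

linearizable

one valid linearization: e1, e2, e3, e4, e5, e6, e7, e8
step 1: e1 enq(63) — queue <63>
step 2: e2 deq() → 63 — queue <>
step 3: e3 deq() → empty — queue <>
step 4: e4 deq() → empty — queue <>
step 5: e5 deq() → empty — queue <>
step 6: e6 deq() → empty — queue <>
step 7: e7 deq() → empty — queue <>
step 8: e8 deq() → empty — queue <>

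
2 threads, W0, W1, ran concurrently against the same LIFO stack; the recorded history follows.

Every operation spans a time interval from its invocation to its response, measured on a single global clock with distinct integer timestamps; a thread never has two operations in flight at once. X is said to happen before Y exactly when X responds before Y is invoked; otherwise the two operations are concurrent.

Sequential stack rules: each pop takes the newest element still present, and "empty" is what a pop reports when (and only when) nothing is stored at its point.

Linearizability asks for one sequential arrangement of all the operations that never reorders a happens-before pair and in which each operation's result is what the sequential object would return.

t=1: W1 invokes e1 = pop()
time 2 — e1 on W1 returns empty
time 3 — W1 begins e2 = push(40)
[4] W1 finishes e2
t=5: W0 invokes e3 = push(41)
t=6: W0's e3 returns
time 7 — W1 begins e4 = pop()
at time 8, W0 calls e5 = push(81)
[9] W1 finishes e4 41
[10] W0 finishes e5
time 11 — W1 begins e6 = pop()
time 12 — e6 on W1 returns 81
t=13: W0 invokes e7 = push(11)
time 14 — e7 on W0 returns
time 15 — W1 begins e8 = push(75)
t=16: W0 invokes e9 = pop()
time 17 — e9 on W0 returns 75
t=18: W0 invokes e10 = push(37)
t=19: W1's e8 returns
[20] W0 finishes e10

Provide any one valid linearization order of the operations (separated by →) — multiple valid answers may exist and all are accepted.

e1 → e2 → e3 → e4 → e5 → e6 → e7 → e8 → e9 → e10

after step 1 (e1 pop() → empty): stack <>
after step 2 (e2 push(40)): stack <40>
after step 3 (e3 push(41)): stack <40,41>
after step 4 (e4 pop() → 41): stack <40>
after step 5 (e5 push(81)): stack <40,81>
after step 6 (e6 pop() → 81): stack <40>
after step 7 (e7 push(11)): stack <40,11>
after step 8 (e8 push(75)): stack <40,11,75>
after step 9 (e9 pop() → 75): stack <40,11>
after step 10 (e10 push(37)): stack <40,11,37>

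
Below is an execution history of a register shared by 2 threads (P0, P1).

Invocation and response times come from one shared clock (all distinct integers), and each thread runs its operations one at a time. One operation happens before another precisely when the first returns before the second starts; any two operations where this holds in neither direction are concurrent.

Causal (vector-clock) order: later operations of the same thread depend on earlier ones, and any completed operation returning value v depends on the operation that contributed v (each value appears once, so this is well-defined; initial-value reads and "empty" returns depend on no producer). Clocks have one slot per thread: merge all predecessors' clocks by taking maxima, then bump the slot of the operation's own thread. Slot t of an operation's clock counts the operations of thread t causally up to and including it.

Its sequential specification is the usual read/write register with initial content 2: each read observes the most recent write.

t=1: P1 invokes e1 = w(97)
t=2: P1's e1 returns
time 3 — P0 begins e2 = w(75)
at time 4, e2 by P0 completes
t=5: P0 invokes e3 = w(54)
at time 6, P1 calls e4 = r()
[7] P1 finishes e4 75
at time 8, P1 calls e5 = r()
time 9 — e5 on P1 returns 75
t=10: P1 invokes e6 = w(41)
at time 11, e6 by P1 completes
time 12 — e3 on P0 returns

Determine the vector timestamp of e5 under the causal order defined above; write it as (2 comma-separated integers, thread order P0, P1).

(1, 3)

e1 (invocation 1): nothing precedes it; P1's component alone gives (0, 1)
e2 (invocation 3): nothing precedes it; P0's component alone gives (1, 0)
VC(e3, invoked at 5): max of VC(e2)=(1, 0), then +1 on thread P0 → (2, 0)
VC(e4, invoked at 6): max of VC(e1)=(0, 1), VC(e2)=(1, 0), then +1 on thread P1 → (1, 2)
VC(e5, invoked at 8): max of VC(e2)=(1, 0), VC(e4)=(1, 2), then +1 on thread P1 → (1, 3)
VC(e6, invoked at 10): max of VC(e5)=(1, 3), then +1 on thread P1 → (1, 4)
target: VC(e5) = (1, 3)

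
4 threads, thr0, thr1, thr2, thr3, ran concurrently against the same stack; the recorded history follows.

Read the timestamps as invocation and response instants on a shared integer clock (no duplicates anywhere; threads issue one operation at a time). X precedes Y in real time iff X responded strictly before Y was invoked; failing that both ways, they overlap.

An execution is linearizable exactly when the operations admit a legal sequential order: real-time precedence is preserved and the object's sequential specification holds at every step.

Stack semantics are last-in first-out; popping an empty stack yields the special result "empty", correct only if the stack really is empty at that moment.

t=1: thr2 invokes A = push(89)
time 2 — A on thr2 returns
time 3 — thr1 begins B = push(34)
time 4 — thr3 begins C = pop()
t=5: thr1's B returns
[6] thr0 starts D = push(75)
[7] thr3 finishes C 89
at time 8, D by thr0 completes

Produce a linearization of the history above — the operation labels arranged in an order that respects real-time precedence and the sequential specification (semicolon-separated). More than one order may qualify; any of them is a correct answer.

after step 1 (A push(89)): stack <89>
after step 2 (C pop() → 89): stack <>
after step 3 (B push(34)): stack <34>
after step 4 (D push(75)): stack <34,75>

A; C; B; D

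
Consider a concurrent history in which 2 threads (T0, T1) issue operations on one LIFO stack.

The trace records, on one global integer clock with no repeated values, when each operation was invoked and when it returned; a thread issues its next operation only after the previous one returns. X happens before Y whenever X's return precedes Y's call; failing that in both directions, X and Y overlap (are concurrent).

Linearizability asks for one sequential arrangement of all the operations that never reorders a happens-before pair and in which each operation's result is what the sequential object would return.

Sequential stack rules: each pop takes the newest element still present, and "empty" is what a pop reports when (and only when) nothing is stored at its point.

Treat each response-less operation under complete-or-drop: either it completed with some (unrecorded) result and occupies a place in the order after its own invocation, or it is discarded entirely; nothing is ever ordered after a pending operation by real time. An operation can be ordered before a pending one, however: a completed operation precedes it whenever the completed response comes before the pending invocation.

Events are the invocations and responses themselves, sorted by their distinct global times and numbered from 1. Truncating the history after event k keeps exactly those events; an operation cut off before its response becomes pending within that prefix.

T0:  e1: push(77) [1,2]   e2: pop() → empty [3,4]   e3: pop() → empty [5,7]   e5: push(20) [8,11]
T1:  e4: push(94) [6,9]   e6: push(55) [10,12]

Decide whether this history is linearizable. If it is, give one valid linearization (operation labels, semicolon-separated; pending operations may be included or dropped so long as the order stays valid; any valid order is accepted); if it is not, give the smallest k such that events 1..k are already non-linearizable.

not linearizable — minimal violating prefix: 4 events

cut after 3 events: linearizable; cut after 4 events (e2 responds, time 4): not linearizable
the completed operations (2 total) allow one real-time order; the LIFO stack replay rejects it
e.g. e1, e2: illegal at step 2, since e2 pop() → empty cannot apply there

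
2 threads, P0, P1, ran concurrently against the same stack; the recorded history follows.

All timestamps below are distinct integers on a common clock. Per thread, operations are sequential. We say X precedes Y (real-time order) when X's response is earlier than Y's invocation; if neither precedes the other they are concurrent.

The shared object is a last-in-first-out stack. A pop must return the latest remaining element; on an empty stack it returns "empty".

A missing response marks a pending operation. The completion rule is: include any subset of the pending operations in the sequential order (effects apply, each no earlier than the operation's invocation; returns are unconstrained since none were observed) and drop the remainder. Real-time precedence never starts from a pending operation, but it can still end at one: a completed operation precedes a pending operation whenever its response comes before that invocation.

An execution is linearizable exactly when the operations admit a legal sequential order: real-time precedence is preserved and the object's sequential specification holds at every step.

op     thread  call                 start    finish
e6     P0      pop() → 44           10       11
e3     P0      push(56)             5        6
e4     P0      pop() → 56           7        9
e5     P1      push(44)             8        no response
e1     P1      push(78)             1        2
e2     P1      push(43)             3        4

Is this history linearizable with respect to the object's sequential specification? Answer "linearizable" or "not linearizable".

witness order: e1, e2, e3, e4, e5, e6
step 1: e1 push(78) — stack <78>
step 2: e2 push(43) — stack <78,43>
step 3: e3 push(56) — stack <78,43,56>
step 4: e4 pop() → 56 — stack <78,43>
step 5: e5 push(44) (pending, included) — stack <78,43,44>
step 6: e6 pop() → 44 — stack <78,43>

linearizable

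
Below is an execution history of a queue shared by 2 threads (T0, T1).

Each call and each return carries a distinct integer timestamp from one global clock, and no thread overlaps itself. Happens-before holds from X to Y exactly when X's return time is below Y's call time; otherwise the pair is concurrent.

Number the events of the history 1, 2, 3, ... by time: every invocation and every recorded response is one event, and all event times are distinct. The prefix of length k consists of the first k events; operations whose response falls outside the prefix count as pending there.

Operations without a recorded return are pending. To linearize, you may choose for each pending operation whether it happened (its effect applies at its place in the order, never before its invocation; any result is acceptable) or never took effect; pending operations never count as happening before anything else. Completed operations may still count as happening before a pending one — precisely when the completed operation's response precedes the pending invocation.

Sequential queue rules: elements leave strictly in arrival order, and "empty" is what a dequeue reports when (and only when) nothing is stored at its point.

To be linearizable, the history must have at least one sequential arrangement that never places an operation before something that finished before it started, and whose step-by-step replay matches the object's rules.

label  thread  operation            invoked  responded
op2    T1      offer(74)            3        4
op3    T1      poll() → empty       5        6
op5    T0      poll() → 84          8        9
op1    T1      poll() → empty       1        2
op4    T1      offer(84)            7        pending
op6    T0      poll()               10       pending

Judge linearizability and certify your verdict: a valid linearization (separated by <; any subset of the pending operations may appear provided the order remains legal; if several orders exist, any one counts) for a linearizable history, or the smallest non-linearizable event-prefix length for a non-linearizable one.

prefix check: 1..5 passes, 1..6 fails once op3's time-6 response joins
exactly one order of the 3 completed ops respects real time; the queue replay fails
take op1, op2, op3: step 3 already fails, because op3 poll() → empty cannot occur there

not linearizable — minimal violating prefix: 6 events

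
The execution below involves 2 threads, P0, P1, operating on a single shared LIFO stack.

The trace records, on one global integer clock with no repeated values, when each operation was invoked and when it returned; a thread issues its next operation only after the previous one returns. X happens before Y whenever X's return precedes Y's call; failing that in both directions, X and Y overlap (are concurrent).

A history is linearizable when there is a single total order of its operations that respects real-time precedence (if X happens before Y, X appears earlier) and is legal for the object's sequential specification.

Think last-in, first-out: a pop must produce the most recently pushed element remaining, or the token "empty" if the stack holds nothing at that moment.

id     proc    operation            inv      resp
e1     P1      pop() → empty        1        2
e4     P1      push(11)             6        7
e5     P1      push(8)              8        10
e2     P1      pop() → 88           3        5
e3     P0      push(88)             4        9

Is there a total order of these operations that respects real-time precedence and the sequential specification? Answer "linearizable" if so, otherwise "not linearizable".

witness order: e1, e3, e2, e4, e5
step 1: e1 pop() → empty — stack <>
step 2: e3 push(88) — stack <88>
step 3: e2 pop() → 88 — stack <>
step 4: e4 push(11) — stack <11>
step 5: e5 push(8) — stack <11,8>

linearizable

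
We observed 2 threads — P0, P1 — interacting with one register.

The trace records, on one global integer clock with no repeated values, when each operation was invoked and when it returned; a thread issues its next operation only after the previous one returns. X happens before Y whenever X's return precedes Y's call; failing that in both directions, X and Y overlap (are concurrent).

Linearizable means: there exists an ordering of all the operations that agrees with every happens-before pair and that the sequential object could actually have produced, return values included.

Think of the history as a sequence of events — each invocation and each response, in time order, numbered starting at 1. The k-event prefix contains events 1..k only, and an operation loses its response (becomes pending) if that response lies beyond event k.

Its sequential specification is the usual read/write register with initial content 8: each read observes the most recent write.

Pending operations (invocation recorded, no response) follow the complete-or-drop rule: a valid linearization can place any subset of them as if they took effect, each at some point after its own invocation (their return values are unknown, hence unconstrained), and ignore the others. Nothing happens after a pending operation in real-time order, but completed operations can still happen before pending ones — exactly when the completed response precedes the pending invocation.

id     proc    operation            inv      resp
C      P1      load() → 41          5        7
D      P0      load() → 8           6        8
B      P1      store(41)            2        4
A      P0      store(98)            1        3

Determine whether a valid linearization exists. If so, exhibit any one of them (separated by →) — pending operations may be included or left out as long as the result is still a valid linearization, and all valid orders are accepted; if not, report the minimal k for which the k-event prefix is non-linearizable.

not linearizable — minimal violating prefix: 8 events

the violation lands at event 8, D's response at time 8: events 1..7 linearize, events 1..8 do not
all 4 real-time-respecting orders fail — 4 completed register operations, no legal replay
e.g. A, B, C, D: illegal at step 4, since D load() → 8 cannot apply there
e.g. A, B, D, C: illegal at step 3, since D load() → 8 cannot apply there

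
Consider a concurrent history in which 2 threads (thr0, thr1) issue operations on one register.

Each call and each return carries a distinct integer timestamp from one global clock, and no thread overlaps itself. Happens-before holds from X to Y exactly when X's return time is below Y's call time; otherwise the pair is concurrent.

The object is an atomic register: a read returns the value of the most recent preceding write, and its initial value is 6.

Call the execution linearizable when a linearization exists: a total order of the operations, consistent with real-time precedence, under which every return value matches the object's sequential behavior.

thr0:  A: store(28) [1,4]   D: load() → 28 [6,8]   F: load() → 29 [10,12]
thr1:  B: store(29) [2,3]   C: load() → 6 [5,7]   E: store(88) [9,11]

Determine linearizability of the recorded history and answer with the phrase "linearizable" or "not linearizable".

the violation lands at event 7, C's response at time 7: events 1..6 linearize, events 1..7 do not
real-time-consistent orders of the 3 completed operations: 2 — all fail the register replay
include/drop combinations of the 1 pending operation (D) were all tried; none helps
one such order, A, B, C (pending dropped), breaks at step 3 where C load() → 6 is illegal
one such order, B, A, C (pending dropped), breaks at step 3 where C load() → 6 is illegal

not linearizable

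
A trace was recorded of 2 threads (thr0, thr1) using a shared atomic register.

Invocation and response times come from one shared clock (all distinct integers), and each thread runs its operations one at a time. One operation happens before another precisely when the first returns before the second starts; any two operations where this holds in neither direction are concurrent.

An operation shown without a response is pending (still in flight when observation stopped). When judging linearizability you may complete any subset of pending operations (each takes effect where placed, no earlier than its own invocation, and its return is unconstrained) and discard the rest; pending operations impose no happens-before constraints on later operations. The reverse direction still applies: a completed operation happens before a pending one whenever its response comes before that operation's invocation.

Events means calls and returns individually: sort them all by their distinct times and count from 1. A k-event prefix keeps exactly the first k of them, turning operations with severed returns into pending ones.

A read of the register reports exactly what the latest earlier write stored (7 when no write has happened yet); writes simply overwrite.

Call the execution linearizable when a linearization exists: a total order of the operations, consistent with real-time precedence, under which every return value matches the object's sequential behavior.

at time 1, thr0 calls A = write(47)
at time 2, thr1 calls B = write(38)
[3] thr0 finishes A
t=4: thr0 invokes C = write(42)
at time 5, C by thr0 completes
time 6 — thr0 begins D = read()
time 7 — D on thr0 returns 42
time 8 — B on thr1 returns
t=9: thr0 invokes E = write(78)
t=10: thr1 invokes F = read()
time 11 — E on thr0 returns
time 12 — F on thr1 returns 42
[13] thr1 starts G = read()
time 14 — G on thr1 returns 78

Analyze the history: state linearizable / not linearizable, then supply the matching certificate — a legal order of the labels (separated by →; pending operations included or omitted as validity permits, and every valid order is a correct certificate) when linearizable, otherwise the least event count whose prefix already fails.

linearizable — witness: A → B → C → D → F → E → G

after step 1 (A write(47)): value 47
after step 2 (B write(38)): value 38
after step 3 (C write(42)): value 42
after step 4 (D read() → 42): value 42
after step 5 (F read() → 42): value 42
after step 6 (E write(78)): value 78
after step 7 (G read() → 78): value 78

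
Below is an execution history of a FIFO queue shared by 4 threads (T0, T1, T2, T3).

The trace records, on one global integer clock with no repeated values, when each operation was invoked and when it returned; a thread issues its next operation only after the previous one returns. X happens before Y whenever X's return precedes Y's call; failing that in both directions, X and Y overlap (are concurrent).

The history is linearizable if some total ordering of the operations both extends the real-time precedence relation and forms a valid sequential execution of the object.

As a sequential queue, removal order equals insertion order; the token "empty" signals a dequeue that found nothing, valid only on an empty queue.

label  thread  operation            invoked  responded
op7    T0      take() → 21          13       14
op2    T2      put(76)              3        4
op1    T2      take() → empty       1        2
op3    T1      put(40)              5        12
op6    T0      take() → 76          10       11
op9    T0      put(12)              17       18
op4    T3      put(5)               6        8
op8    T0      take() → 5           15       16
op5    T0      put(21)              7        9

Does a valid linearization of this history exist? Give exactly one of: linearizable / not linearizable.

one valid linearization: op1, op2, op5, op4, op3, op6, op7, op8, op9
step 1: op1 take() → empty — queue <>
step 2: op2 put(76) — queue <76>
step 3: op5 put(21) — queue <76,21>
step 4: op4 put(5) — queue <76,21,5>
step 5: op3 put(40) — queue <76,21,5,40>
step 6: op6 take() → 76 — queue <21,5,40>
step 7: op7 take() → 21 — queue <5,40>
step 8: op8 take() → 5 — queue <40>
step 9: op9 put(12) — queue <40,12>

linearizable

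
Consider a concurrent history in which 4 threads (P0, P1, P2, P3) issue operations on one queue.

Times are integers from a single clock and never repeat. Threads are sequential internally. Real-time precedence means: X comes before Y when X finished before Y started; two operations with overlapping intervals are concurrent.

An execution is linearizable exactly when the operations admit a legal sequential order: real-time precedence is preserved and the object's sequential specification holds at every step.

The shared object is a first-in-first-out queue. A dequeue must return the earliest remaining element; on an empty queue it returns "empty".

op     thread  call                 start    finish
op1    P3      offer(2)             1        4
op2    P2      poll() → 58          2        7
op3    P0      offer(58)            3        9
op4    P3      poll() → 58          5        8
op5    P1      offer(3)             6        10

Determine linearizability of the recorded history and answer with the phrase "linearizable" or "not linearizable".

not linearizable

events 1..7 are fine; event 8 — the response of op4 at time 8 — makes the prefix non-linearizable
checked exhaustively: 3 real-time-consistent orders of 3 completed operations, zero legal queue replays
no escape via the 2 pending operations (op3, op5): every completion choice fails
e.g. op1, op2, op4 (pending dropped): illegal at step 2, since op2 poll() → 58 cannot apply there
e.g. op1, op4, op2 (pending dropped): illegal at step 2, since op4 poll() → 58 cannot apply there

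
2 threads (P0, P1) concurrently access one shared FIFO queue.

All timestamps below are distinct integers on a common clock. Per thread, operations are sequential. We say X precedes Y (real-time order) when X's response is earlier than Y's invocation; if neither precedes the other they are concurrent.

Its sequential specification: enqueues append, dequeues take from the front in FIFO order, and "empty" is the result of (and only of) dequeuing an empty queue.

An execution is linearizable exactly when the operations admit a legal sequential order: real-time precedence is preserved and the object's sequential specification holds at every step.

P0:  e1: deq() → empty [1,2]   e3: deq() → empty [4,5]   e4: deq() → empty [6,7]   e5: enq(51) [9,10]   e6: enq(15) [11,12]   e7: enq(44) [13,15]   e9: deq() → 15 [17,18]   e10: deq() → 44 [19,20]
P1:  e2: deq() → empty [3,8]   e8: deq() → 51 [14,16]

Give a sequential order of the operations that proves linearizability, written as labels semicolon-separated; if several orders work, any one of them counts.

e1; e2; e3; e4; e5; e6; e7; e8; e9; e10

step 1: e1 deq() → empty — queue <>
step 2: e2 deq() → empty — queue <>
step 3: e3 deq() → empty — queue <>
step 4: e4 deq() → empty — queue <>
step 5: e5 enq(51) — queue <51>
step 6: e6 enq(15) — queue <51,15>
step 7: e7 enq(44) — queue <51,15,44>
step 8: e8 deq() → 51 — queue <15,44>
step 9: e9 deq() → 15 — queue <44>
step 10: e10 deq() → 44 — queue <>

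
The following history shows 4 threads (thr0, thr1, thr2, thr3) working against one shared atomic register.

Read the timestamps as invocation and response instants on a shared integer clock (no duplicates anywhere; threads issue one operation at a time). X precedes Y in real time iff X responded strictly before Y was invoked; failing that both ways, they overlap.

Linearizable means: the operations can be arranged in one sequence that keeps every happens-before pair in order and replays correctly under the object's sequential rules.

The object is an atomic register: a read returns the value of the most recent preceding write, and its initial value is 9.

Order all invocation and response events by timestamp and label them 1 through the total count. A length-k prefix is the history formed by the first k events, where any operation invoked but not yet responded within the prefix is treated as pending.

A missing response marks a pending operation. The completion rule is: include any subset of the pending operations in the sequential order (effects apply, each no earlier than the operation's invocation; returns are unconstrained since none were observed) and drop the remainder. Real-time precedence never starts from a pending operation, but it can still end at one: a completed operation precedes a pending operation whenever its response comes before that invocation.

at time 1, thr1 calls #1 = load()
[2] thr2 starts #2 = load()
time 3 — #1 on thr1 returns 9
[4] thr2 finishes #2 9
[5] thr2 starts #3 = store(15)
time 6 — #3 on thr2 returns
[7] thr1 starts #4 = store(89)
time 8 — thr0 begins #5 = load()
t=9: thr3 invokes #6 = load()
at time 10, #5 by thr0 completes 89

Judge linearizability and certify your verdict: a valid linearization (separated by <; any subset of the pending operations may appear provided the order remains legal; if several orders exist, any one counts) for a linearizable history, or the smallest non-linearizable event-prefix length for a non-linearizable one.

linearizable — witness: #1 < #2 < #3 < #4 < #5

after step 1 (#1 load() → 9): value 9
after step 2 (#2 load() → 9): value 9
after step 3 (#3 store(15)): value 15
after step 4 (#4 store(89) (pending, included)): value 89
after step 5 (#5 load() → 89): value 89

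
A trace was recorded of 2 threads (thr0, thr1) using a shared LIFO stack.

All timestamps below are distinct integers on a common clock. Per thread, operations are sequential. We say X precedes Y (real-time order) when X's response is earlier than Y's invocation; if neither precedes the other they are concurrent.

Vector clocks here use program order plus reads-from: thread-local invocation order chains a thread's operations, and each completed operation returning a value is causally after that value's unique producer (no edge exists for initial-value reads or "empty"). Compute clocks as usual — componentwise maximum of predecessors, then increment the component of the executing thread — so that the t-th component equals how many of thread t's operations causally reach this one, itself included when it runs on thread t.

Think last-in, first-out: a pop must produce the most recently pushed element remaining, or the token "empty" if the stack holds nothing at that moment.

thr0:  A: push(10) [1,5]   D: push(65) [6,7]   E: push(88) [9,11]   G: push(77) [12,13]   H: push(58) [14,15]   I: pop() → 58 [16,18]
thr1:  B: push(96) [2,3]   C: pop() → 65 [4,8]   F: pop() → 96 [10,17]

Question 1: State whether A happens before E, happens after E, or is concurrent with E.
before

A spans [1,5], E spans [9,11]
resp(A)=5 < inv(E)=9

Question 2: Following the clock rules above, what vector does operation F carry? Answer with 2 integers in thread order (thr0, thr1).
(2, 3)

root op B, invoked 2: fresh clock plus thr1's own tick → (0, 1)
root op A, invoked 1: fresh clock plus thr0's own tick → (1, 0)
from VC(A)=(1, 0), D (invoked 6) maxes components and bumps thr0 → (2, 0)
from VC(D)=(2, 0), E (invoked 9) maxes components and bumps thr0 → (3, 0)
from VC(B)=(0, 1), VC(D)=(2, 0), C (invoked 4) maxes components and bumps thr1 → (2, 2)
from VC(E)=(3, 0), G (invoked 12) maxes components and bumps thr0 → (4, 0)
from VC(B)=(0, 1), VC(C)=(2, 2), F (invoked 10) maxes components and bumps thr1 → (2, 3)
from VC(G)=(4, 0), H (invoked 14) maxes components and bumps thr0 → (5, 0)
from VC(H)=(5, 0), I (invoked 16) maxes components and bumps thr0 → (6, 0)
target: VC(F) = (2, 3)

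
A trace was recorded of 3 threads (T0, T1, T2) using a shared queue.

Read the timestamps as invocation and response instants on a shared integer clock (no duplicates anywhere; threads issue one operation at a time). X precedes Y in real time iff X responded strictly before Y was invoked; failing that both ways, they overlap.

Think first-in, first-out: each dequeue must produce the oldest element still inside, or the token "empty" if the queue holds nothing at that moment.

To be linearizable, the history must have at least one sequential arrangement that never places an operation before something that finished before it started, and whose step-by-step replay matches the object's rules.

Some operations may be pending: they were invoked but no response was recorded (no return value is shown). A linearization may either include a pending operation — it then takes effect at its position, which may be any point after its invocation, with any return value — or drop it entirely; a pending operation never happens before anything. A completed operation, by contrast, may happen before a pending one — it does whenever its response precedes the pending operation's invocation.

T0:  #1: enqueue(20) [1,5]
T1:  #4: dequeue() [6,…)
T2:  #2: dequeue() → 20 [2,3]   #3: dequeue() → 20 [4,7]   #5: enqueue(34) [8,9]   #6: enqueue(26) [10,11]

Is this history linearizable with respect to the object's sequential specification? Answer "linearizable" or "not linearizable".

prefix check: 1..6 passes, 1..7 fails once #3's time-7 response joins
real-time-consistent orders of the 3 completed operations: 3 — all fail the queue replay
no escape via the 1 pending operation (#4): every completion choice fails
for example #1, #2, #3 (pending dropped) fails at step 3: #3 dequeue() → 20 is not legal there
for example #2, #1, #3 (pending dropped) fails at step 1: #2 dequeue() → 20 is not legal there

not linearizable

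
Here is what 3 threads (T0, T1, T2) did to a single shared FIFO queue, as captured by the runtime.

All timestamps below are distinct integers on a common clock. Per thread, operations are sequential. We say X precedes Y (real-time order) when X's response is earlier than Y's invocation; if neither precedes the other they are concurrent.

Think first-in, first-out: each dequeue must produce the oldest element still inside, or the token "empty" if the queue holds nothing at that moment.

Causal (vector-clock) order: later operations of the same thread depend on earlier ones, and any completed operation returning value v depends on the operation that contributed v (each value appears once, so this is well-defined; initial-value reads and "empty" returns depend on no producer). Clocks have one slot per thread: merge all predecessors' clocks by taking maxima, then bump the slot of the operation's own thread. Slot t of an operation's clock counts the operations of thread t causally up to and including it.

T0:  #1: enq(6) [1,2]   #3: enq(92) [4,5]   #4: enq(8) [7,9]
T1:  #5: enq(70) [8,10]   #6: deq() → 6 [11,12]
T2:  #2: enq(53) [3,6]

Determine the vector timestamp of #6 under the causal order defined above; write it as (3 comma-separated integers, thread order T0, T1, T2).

(1, 2, 0)

root op #2, invoked 3: fresh clock plus T2's own tick → (0, 0, 1)
root op #5, invoked 8: fresh clock plus T1's own tick → (0, 1, 0)
root op #1, invoked 1: fresh clock plus T0's own tick → (1, 0, 0)
VC(#3, invoked at 4): max of VC(#1)=(1, 0, 0), then +1 on thread T0 → (2, 0, 0)
VC(#6, invoked at 11): max of VC(#1)=(1, 0, 0), VC(#5)=(0, 1, 0), then +1 on thread T1 → (1, 2, 0)
VC(#4, invoked at 7): max of VC(#3)=(2, 0, 0), then +1 on thread T0 → (3, 0, 0)
target: VC(#6) = (1, 2, 0)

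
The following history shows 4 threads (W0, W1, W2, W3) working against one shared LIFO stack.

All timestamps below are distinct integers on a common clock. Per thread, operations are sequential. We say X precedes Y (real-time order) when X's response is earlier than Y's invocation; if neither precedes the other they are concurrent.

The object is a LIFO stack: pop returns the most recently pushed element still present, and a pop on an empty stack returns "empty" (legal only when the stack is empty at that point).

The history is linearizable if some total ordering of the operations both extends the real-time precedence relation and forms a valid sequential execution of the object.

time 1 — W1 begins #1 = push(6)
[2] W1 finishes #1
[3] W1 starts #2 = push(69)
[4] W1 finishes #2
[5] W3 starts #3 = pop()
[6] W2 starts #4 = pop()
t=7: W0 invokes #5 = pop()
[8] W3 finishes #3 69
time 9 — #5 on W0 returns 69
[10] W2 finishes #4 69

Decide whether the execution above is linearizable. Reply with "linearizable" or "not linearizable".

the violation lands at event 9, #5's response at time 9: events 1..8 linearize, events 1..9 do not
4 completed operations, 2 real-time-consistent orders — every LIFO stack replay fails
no completion choice of the 1 pending operation (#4) rescues it — every subset was tried
for example #1, #2, #3, #5 (pending dropped) fails at step 4: #5 pop() → 69 is not legal there
for example #1, #2, #5, #3 (pending dropped) fails at step 4: #3 pop() → 69 is not legal there

not linearizable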